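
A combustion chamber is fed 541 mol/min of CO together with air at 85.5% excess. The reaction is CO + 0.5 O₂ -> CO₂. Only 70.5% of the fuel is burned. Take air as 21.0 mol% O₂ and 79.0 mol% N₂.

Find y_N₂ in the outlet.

Stoichiometric O₂ = 0.5 × 541 = 270.5 mol/min; O₂ fed = 270.5 × 1.855 = 501.8 mol/min.
N₂ fed = 501.8 × 79/21 = 1888 mol/min.
Fuel reacted = 0.705 × 541 → ξ = 381.4 mol/min.
Outlet (n = n₀ + ν ξ):
  CO: 541 − 1(381.4) = 159.6
  O₂: 501.8 − 0.5(381.4) = 311.1
  N₂: 1888 (inert)
  CO₂: 0 + 1(381.4) = 381.4
Total out = 2740 mol/min; y_N₂ = 1888 / 2740 = 0.689.

0.689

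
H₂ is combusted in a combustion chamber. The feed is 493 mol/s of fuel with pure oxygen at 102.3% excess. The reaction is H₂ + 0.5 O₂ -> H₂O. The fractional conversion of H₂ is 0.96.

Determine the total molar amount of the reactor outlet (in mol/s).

Stoichiometric O₂ = 0.5 × 493 = 246.5 mol/s; O₂ fed = 246.5 × 2.023 = 498.7 mol/s.
Fuel reacted = 0.96 × 493 → ξ = 473.3 mol/s.
Outlet (n = n₀ + ν ξ):
  H₂: 493 − 1(473.3) = 19.72
  O₂: 498.7 − 0.5(473.3) = 262
  H₂O: 0 + 1(473.3) = 473.3
Total out = 19.72 + 262 + 473.3 = 755 mol/s.

755 mol/s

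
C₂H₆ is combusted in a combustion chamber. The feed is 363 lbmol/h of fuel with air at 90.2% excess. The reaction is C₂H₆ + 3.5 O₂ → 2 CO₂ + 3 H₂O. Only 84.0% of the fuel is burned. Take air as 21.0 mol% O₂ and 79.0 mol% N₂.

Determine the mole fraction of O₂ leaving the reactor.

Stoichiometric O₂ = 3.5 × 363 = 1270 lbmol/h; O₂ fed = 1270 × 1.902 = 2416 lbmol/h.
N₂ fed = 2416 × 79/21 = 9091 lbmol/h.
Fuel reacted = 0.84 × 363 → ξ = 304.9 lbmol/h.
Outlet (n = n₀ + ν ξ):
  C₂H₆: 363 − 1(304.9) = 58.08
  O₂: 2416 − 3.5(304.9) = 1349
  N₂: 9091 (inert)
  CO₂: 0 + 2(304.9) = 609.8
  H₂O: 0 + 3(304.9) = 914.8
Total out = 12020 lbmol/h; y_O₂ = 1349 / 12020 = 0.1122.

0.112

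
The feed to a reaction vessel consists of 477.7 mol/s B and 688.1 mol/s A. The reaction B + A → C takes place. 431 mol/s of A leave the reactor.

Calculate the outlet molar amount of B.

221 mol/s

For A: n = n₀ − 1ξ → 431 = 688.1 − 1ξ, giving ξ = 257.1 mol/s.
Outlet amounts (n = n₀ + ν ξ):
  B: 477.7 − 1(257.1) = 220.6
  A: 688.1 − 1(257.1) = 431
  C: 0 + 1(257.1) = 257.1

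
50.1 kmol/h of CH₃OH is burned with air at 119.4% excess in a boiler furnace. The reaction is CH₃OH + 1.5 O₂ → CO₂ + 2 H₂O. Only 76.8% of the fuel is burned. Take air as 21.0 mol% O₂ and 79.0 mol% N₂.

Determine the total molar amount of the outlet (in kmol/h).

854 kmol/h

Stoichiometric O₂ = 1.5 × 50.1 = 75.15 kmol/h; O₂ fed = 75.15 × 2.194 = 164.9 kmol/h.
N₂ fed = 164.9 × 79/21 = 620.3 kmol/h.
Fuel reacted = 0.768 × 50.1 → ξ = 38.48 kmol/h.
Outlet (n = n₀ + ν ξ):
  CH₃OH: 50.1 − 1(38.48) = 11.62
  O₂: 164.9 − 1.5(38.48) = 107.2
  N₂: 620.3 (inert)
  CO₂: 0 + 1(38.48) = 38.48
  H₂O: 0 + 2(38.48) = 76.95
Total out = 11.62 + 107.2 + 620.3 + 38.48 + 76.95 = 854.5 kmol/h.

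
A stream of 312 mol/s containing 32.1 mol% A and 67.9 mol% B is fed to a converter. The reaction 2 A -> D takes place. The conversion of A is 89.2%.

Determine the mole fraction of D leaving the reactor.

0.167

A reacted = 0.892 × 100.2 = 89.34 mol/s; ν_A = −2, so ξ = 89.34/2 = 44.67 mol/s.
Outlet amounts (n = n₀ + ν ξ):
  A: 100.2 − 2(44.67) = 10.82
  D: 0 + 1(44.67) = 44.67
  B: 211.8 (inert)
Total out = 267.3 mol/s; y_D = 44.67 / 267.3 = 0.1671.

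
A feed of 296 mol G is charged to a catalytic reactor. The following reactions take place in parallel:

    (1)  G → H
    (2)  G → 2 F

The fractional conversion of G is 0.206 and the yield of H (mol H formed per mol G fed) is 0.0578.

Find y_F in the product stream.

Yield of H: 1ξ₁ / 296 = 0.0578 → ξ₁ = 17.11 mol.
Conversion of G: 1ξ₁ + 1ξ₂ = 0.206 × 296 = 60.98 → ξ₂ = 43.87 mol.
Outlet amounts (n = n₀ + Σ ν·ξ):
  G: 296 − 1(17.11) − 1(43.87) = 235
  H: 0 + 1(17.11) = 17.11
  F: 0 + 2(43.87) = 87.73
Total out = 339.9 mol; y_F = 87.73 / 339.9 = 0.2581.

0.258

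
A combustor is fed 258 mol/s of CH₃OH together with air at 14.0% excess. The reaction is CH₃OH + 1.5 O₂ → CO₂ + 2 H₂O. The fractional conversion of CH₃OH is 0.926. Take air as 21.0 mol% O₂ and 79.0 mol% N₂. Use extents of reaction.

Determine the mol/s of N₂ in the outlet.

1660 mol/s

Stoichiometric O₂ = 1.5 × 258 = 387 mol/s; O₂ fed = 387 × 1.140 = 441.2 mol/s.
N₂ fed = 441.2 × 79/21 = 1660 mol/s.
Fuel reacted = 0.926 × 258 → ξ = 238.9 mol/s.
Outlet (n = n₀ + ν ξ):
  CH₃OH: 258 − 1(238.9) = 19.09
  O₂: 441.2 − 1.5(238.9) = 82.82
  N₂: 1660 (inert)
  CO₂: 0 + 1(238.9) = 238.9
  H₂O: 0 + 2(238.9) = 477.8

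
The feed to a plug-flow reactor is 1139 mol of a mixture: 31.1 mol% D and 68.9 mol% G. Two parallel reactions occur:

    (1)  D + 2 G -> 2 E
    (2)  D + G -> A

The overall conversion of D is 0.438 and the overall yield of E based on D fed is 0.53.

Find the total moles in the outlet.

Yield of E: 2ξ₁ / 354.2 = 0.53 → ξ₁ = 93.87 mol.
Conversion of D: 1ξ₁ + 1ξ₂ = 0.438 × 354.2 = 155.2 → ξ₂ = 61.28 mol.
Outlet amounts (n = n₀ + Σ ν·ξ):
  D: 354.2 − 1(93.87) − 1(61.28) = 199.1
  G: 784.8 − 2(93.87) − 1(61.28) = 535.7
  E: 0 + 2(93.87) = 187.7
  A: 0 + 1(61.28) = 61.28
Total out = 199.1 + 535.7 + 187.7 + 61.28 = 983.8 mol.

984 mol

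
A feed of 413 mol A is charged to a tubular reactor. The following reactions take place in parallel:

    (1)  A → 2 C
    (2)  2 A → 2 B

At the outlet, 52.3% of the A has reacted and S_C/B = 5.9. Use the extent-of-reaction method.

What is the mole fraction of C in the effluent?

0.562

Conversion of A: A consumed = 0.523 × 413 = 216 mol = 1ξ₁ + 2ξ₂.
Selectivity: 2ξ₁ / (2ξ₂) = 5.9 → ξ₁ = 5.9 ξ₂.
Substitute: (1·5.9 + 2) ξ₂ = 216 → ξ₂ = 27.34 mol, ξ₁ = 161.3 mol.
Outlet amounts (n = n₀ + Σ ν·ξ):
  A: 413 − 1(161.3) − 2(27.34) = 197
  C: 0 + 2(161.3) = 322.6
  B: 0 + 2(27.34) = 54.68
Total out = 574.3 mol; y_C = 322.6 / 574.3 = 0.5618.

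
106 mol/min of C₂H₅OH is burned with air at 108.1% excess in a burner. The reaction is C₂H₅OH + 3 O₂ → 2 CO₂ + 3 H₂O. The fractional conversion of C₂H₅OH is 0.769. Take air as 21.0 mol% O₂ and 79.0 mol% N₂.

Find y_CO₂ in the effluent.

0.0488

Stoichiometric O₂ = 3 × 106 = 318 mol/min; O₂ fed = 318 × 2.081 = 661.8 mol/min.
N₂ fed = 661.8 × 79/21 = 2489 mol/min.
Fuel reacted = 0.769 × 106 → ξ = 81.51 mol/min.
Outlet (n = n₀ + ν ξ):
  C₂H₅OH: 106 − 1(81.51) = 24.49
  O₂: 661.8 − 3(81.51) = 417.2
  N₂: 2489 (inert)
  CO₂: 0 + 2(81.51) = 163
  H₂O: 0 + 3(81.51) = 244.5
Total out = 3339 mol/min; y_CO₂ = 163 / 3339 = 0.04883.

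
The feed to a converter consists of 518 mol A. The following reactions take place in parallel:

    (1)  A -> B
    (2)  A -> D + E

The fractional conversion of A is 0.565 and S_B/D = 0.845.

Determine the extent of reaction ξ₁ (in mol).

ξ₁ = 134 mol

Conversion of A: A consumed = 0.565 × 518 = 292.7 mol = 1ξ₁ + 1ξ₂.
Selectivity: 1ξ₁ / (1ξ₂) = 0.845 → ξ₁ = 0.845 ξ₂.
Substitute: (1·0.845 + 1) ξ₂ = 292.7 → ξ₂ = 158.6 mol, ξ₁ = 134 mol.
Outlet amounts (n = n₀ + Σ ν·ξ):
  A: 518 − 1(134) − 1(158.6) = 225.3
  B: 0 + 1(134) = 134
  D: 0 + 1(158.6) = 158.6
  E: 0 + 1(158.6) = 158.6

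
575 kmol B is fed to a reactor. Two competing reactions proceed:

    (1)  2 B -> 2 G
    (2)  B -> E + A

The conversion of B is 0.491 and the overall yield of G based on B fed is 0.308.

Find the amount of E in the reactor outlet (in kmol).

105 kmol

Yield of G: 2ξ₁ / 575 = 0.308 → ξ₁ = 88.55 kmol.
Conversion of B: 2ξ₁ + 1ξ₂ = 0.491 × 575 = 282.3 → ξ₂ = 105.2 kmol.
Outlet amounts (n = n₀ + Σ ν·ξ):
  B: 575 − 2(88.55) − 1(105.2) = 292.7
  G: 0 + 2(88.55) = 177.1
  E: 0 + 1(105.2) = 105.2
  A: 0 + 1(105.2) = 105.2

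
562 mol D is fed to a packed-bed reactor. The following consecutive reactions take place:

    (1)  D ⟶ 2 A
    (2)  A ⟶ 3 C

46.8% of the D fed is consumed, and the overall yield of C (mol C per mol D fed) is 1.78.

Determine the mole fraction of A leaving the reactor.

Conversion of D: D consumed = 1ξ₁ = 0.468 × 562 → ξ₁ = 263 mol.
Yield of C: 3ξ₂ / 562 = 1.78 → ξ₂ = 333.5 mol.
Outlet amounts (n = n₀ + Σ ν·ξ):
  D: 562 − 1(263) = 299
  A: 0 + 2(263) − 1(333.5) = 192.6
  C: 0 + 3(333.5) = 1000
Total out = 1492 mol; y_A = 192.6 / 1492 = 0.1291.

0.129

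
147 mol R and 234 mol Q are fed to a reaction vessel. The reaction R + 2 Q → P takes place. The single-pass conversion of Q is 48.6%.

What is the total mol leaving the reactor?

Q reacted = 0.486 × 234 = 113.7 mol; ν_Q = −2, so ξ = 113.7/2 = 56.86 mol.
Outlet amounts (n = n₀ + ν ξ):
  R: 147 − 1(56.86) = 90.14
  Q: 234 − 2(56.86) = 120.3
  P: 0 + 1(56.86) = 56.86
Total out = 90.14 + 120.3 + 56.86 = 267.3 mol.

267 mol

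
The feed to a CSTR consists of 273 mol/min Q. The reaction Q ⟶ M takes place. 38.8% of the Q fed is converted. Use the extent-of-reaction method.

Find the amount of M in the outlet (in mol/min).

106 mol/min

Q reacted = 0.388 × 273 = 105.9 mol/min; ν_Q = −1, so ξ = 105.9/1 = 105.9 mol/min.
Outlet amounts (n = n₀ + ν ξ):
  Q: 273 − 1(105.9) = 167.1
  M: 0 + 1(105.9) = 105.9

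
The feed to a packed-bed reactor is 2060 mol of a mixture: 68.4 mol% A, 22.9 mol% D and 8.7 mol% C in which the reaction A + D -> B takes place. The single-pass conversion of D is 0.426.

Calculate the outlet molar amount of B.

201 mol

D reacted = 0.426 × 471.7 = 201 mol; ν_D = −1, so ξ = 201/1 = 201 mol.
Outlet amounts (n = n₀ + ν ξ):
  A: 1409 − 1(201) = 1208
  D: 471.7 − 1(201) = 270.8
  B: 0 + 1(201) = 201
  C: 179.2 (inert)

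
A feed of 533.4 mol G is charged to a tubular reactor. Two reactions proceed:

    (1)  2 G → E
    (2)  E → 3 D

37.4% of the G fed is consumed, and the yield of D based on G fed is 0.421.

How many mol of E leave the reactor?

Conversion of G: G consumed = 2ξ₁ = 0.374 × 533.4 → ξ₁ = 99.75 mol.
Yield of D: 3ξ₂ / 533.4 = 0.421 → ξ₂ = 74.85 mol.
Outlet amounts (n = n₀ + Σ ν·ξ):
  G: 533.4 − 2(99.75) = 333.9
  E: 0 + 1(99.75) − 1(74.85) = 24.89
  D: 0 + 3(74.85) = 224.6

24.9 mol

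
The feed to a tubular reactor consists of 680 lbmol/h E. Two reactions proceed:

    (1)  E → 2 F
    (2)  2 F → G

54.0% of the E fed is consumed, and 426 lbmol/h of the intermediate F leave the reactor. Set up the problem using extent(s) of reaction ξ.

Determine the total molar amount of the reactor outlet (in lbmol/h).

Conversion of E: E consumed = 1ξ₁ = 0.54 × 680 → ξ₁ = 367.2 lbmol/h.
F balance: n_F = 0 + 2ξ₁ − 2ξ₂ = 426 → ξ₂ = (2·367.2 − 426)/2 = 154.2 lbmol/h.
Outlet amounts (n = n₀ + Σ ν·ξ):
  E: 680 − 1(367.2) = 312.8
  F: 0 + 2(367.2) − 2(154.2) = 426
  G: 0 + 1(154.2) = 154.2
Total out = 312.8 + 426 + 154.2 = 893 lbmol/h.

893 lbmol/h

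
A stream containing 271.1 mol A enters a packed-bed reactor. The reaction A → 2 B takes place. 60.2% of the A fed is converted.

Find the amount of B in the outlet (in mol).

326 mol

A reacted = 0.602 × 271.1 = 163.2 mol; ν_A = −1, so ξ = 163.2/1 = 163.2 mol.
Outlet amounts (n = n₀ + ν ξ):
  A: 271.1 − 1(163.2) = 107.9
  B: 0 + 2(163.2) = 326.4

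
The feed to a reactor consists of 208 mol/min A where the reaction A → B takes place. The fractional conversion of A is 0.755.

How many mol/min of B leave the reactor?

157 mol/min

A reacted = 0.755 × 208 = 157 mol/min; ν_A = −1, so ξ = 157/1 = 157 mol/min.
Outlet amounts (n = n₀ + ν ξ):
  A: 208 − 1(157) = 50.96
  B: 0 + 1(157) = 157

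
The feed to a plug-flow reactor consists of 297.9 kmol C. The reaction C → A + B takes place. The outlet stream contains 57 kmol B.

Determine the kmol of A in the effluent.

57 kmol

For B: n = n₀ + 1ξ → 57 = 0 + 1ξ, giving ξ = 57 kmol.
Outlet amounts (n = n₀ + ν ξ):
  C: 297.9 − 1(57) = 240.9
  A: 0 + 1(57) = 57
  B: 0 + 1(57) = 57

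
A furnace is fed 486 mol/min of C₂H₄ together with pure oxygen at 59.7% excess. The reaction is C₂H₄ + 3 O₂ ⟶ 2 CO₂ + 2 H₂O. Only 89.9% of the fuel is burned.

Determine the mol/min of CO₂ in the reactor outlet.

Stoichiometric O₂ = 3 × 486 = 1458 mol/min; O₂ fed = 1458 × 1.597 = 2328 mol/min.
Fuel reacted = 0.899 × 486 → ξ = 436.9 mol/min.
Outlet (n = n₀ + ν ξ):
  C₂H₄: 486 − 1(436.9) = 49.09
  O₂: 2328 − 3(436.9) = 1018
  CO₂: 0 + 2(436.9) = 873.8
  H₂O: 0 + 2(436.9) = 873.8

874 mol/min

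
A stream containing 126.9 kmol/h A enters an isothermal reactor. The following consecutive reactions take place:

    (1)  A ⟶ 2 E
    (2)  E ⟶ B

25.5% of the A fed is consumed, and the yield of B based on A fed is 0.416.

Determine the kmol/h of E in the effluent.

Conversion of A: A consumed = 1ξ₁ = 0.255 × 126.9 → ξ₁ = 32.36 kmol/h.
Yield of B: 1ξ₂ / 126.9 = 0.416 → ξ₂ = 52.79 kmol/h.
Outlet amounts (n = n₀ + Σ ν·ξ):
  A: 126.9 − 1(32.36) = 94.54
  E: 0 + 2(32.36) − 1(52.79) = 11.93
  B: 0 + 1(52.79) = 52.79

11.9 kmol/h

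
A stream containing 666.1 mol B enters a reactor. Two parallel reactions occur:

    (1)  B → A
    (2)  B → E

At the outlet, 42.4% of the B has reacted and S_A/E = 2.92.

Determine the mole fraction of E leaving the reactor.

Conversion of B: B consumed = 0.424 × 666.1 = 282.4 mol = 1ξ₁ + 1ξ₂.
Selectivity: 1ξ₁ / (1ξ₂) = 2.92 → ξ₁ = 2.92 ξ₂.
Substitute: (1·2.92 + 1) ξ₂ = 282.4 → ξ₂ = 72.05 mol, ξ₁ = 210.4 mol.
Outlet amounts (n = n₀ + Σ ν·ξ):
  B: 666.1 − 1(210.4) − 1(72.05) = 383.7
  A: 0 + 1(210.4) = 210.4
  E: 0 + 1(72.05) = 72.05
Total out = 666.1 mol; y_E = 72.05 / 666.1 = 0.1082.

0.108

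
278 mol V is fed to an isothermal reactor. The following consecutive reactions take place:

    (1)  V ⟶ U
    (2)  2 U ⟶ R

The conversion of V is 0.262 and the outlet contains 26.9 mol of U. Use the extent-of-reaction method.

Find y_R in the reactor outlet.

0.0901

Conversion of V: V consumed = 1ξ₁ = 0.262 × 278 → ξ₁ = 72.84 mol.
U balance: n_U = 0 + 1ξ₁ − 2ξ₂ = 26.9 → ξ₂ = (1·72.84 − 26.9)/2 = 22.97 mol.
Outlet amounts (n = n₀ + Σ ν·ξ):
  V: 278 − 1(72.84) = 205.2
  U: 0 + 1(72.84) − 2(22.97) = 26.9
  R: 0 + 1(22.97) = 22.97
Total out = 255 mol; y_R = 22.97 / 255 = 0.09006.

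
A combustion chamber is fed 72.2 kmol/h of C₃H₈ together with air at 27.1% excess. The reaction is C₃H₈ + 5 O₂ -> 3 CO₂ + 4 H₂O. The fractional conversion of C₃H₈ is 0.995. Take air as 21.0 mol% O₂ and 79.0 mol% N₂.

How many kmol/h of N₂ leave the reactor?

Stoichiometric O₂ = 5 × 72.2 = 361 kmol/h; O₂ fed = 361 × 1.271 = 458.8 kmol/h.
N₂ fed = 458.8 × 79/21 = 1726 kmol/h.
Fuel reacted = 0.995 × 72.2 → ξ = 71.84 kmol/h.
Outlet (n = n₀ + ν ξ):
  C₃H₈: 72.2 − 1(71.84) = 0.361
  O₂: 458.8 − 5(71.84) = 99.64
  N₂: 1726 (inert)
  CO₂: 0 + 3(71.84) = 215.5
  H₂O: 0 + 4(71.84) = 287.4

1730 kmol/h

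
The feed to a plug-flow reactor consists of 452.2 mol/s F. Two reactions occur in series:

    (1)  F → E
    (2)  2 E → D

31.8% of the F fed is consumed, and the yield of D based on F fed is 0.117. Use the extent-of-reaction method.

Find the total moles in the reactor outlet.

Conversion of F: F consumed = 1ξ₁ = 0.318 × 452.2 → ξ₁ = 143.8 mol/s.
Yield of D: 1ξ₂ / 452.2 = 0.117 → ξ₂ = 52.91 mol/s.
Outlet amounts (n = n₀ + Σ ν·ξ):
  F: 452.2 − 1(143.8) = 308.4
  E: 0 + 1(143.8) − 2(52.91) = 37.98
  D: 0 + 1(52.91) = 52.91
Total out = 308.4 + 37.98 + 52.91 = 399.3 mol/s.

399 mol/s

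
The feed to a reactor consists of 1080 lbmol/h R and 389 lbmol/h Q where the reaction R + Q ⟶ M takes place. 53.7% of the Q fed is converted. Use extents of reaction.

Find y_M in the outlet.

Q reacted = 0.537 × 389 = 208.9 lbmol/h; ν_Q = −1, so ξ = 208.9/1 = 208.9 lbmol/h.
Outlet amounts (n = n₀ + ν ξ):
  R: 1080 − 1(208.9) = 871.1
  Q: 389 − 1(208.9) = 180.1
  M: 0 + 1(208.9) = 208.9
Total out = 1260 lbmol/h; y_M = 208.9 / 1260 = 0.1658.

0.166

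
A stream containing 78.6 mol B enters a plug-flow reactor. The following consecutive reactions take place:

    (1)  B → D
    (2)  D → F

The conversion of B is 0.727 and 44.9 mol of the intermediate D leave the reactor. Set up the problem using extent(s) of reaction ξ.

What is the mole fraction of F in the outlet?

Conversion of B: B consumed = 1ξ₁ = 0.727 × 78.6 → ξ₁ = 57.14 mol.
D balance: n_D = 0 + 1ξ₁ − 1ξ₂ = 44.9 → ξ₂ = (1·57.14 − 44.9)/1 = 12.24 mol.
Outlet amounts (n = n₀ + Σ ν·ξ):
  B: 78.6 − 1(57.14) = 21.46
  D: 0 + 1(57.14) − 1(12.24) = 44.9
  F: 0 + 1(12.24) = 12.24
Total out = 78.6 mol; y_F = 12.24 / 78.6 = 0.1558.

0.156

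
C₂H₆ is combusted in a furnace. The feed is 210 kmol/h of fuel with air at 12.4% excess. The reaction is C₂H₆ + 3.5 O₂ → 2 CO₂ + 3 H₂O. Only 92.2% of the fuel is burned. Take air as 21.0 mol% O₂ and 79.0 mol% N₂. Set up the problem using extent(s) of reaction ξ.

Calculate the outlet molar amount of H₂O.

Stoichiometric O₂ = 3.5 × 210 = 735 kmol/h; O₂ fed = 735 × 1.124 = 826.1 kmol/h.
N₂ fed = 826.1 × 79/21 = 3108 kmol/h.
Fuel reacted = 0.922 × 210 → ξ = 193.6 kmol/h.
Outlet (n = n₀ + ν ξ):
  C₂H₆: 210 − 1(193.6) = 16.38
  O₂: 826.1 − 3.5(193.6) = 148.5
  N₂: 3108 (inert)
  CO₂: 0 + 2(193.6) = 387.2
  H₂O: 0 + 3(193.6) = 580.9

581 kmol/h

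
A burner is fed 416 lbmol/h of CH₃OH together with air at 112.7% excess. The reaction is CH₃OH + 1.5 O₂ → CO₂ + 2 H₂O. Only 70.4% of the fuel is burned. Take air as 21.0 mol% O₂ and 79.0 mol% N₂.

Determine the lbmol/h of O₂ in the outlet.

Stoichiometric O₂ = 1.5 × 416 = 624 lbmol/h; O₂ fed = 624 × 2.127 = 1327 lbmol/h.
N₂ fed = 1327 × 79/21 = 4993 lbmol/h.
Fuel reacted = 0.704 × 416 → ξ = 292.9 lbmol/h.
Outlet (n = n₀ + ν ξ):
  CH₃OH: 416 − 1(292.9) = 123.1
  O₂: 1327 − 1.5(292.9) = 888
  N₂: 4993 (inert)
  CO₂: 0 + 1(292.9) = 292.9
  H₂O: 0 + 2(292.9) = 585.7

888 lbmol/h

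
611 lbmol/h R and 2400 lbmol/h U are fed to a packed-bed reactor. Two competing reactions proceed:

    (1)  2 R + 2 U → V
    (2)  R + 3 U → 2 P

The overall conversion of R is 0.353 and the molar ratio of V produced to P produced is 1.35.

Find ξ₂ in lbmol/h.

Conversion of R: R consumed = 0.353 × 611 = 215.7 lbmol/h = 2ξ₁ + 1ξ₂.
Selectivity: 1ξ₁ / (2ξ₂) = 1.35 → ξ₁ = 2.7 ξ₂.
Substitute: (2·2.7 + 1) ξ₂ = 215.7 → ξ₂ = 33.7 lbmol/h, ξ₁ = 90.99 lbmol/h.
Outlet amounts (n = n₀ + Σ ν·ξ):
  R: 611 − 2(90.99) − 1(33.7) = 395.3
  U: 2400 − 2(90.99) − 3(33.7) = 2117
  V: 0 + 1(90.99) = 90.99
  P: 0 + 2(33.7) = 67.4

ξ₂ = 33.7 lbmol/h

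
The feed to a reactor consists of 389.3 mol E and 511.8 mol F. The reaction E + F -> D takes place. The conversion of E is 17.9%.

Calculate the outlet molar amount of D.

69.7 mol

E reacted = 0.179 × 389.3 = 69.68 mol; ν_E = −1, so ξ = 69.68/1 = 69.68 mol.
Outlet amounts (n = n₀ + ν ξ):
  E: 389.3 − 1(69.68) = 319.6
  F: 511.8 − 1(69.68) = 442.1
  D: 0 + 1(69.68) = 69.68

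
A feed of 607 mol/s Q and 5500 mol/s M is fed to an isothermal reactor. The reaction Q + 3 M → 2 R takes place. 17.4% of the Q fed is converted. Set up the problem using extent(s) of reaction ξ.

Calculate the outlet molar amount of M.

Q reacted = 0.174 × 607 = 105.6 mol/s; ν_Q = −1, so ξ = 105.6/1 = 105.6 mol/s.
Outlet amounts (n = n₀ + ν ξ):
  Q: 607 − 1(105.6) = 501.4
  M: 5500 − 3(105.6) = 5183
  R: 0 + 2(105.6) = 211.2

5180 mol/s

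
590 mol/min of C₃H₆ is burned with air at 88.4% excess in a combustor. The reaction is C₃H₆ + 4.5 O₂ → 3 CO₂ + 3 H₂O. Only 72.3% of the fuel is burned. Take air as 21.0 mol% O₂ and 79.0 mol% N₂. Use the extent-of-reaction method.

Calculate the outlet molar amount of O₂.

3080 mol/min

Stoichiometric O₂ = 4.5 × 590 = 2655 mol/min; O₂ fed = 2655 × 1.884 = 5002 mol/min.
N₂ fed = 5002 × 79/21 = 18820 mol/min.
Fuel reacted = 0.723 × 590 → ξ = 426.6 mol/min.
Outlet (n = n₀ + ν ξ):
  C₃H₆: 590 − 1(426.6) = 163.4
  O₂: 5002 − 4.5(426.6) = 3082
  N₂: 18820 (inert)
  CO₂: 0 + 3(426.6) = 1280
  H₂O: 0 + 3(426.6) = 1280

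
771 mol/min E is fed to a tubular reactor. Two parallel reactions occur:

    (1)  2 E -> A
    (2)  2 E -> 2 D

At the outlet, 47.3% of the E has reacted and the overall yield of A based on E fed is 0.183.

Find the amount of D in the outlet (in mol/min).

82.5 mol/min

Yield of A: 1ξ₁ / 771 = 0.183 → ξ₁ = 141.1 mol/min.
Conversion of E: 2ξ₁ + 2ξ₂ = 0.473 × 771 = 364.7 → ξ₂ = 41.25 mol/min.
Outlet amounts (n = n₀ + Σ ν·ξ):
  E: 771 − 2(141.1) − 2(41.25) = 406.3
  A: 0 + 1(141.1) = 141.1
  D: 0 + 2(41.25) = 82.5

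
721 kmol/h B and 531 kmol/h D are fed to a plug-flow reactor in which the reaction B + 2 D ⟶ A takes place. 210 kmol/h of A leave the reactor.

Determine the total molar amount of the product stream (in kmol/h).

For A: n = n₀ + 1ξ → 210 = 0 + 1ξ, giving ξ = 210 kmol/h.
Outlet amounts (n = n₀ + ν ξ):
  B: 721 − 1(210) = 511
  D: 531 − 2(210) = 111
  A: 0 + 1(210) = 210
Total out = 511 + 111 + 210 = 832 kmol/h.

832 kmol/h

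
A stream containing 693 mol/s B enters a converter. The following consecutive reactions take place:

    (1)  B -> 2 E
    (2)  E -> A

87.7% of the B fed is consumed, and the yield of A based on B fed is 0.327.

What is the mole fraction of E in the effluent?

Conversion of B: B consumed = 1ξ₁ = 0.877 × 693 → ξ₁ = 607.8 mol/s.
Yield of A: 1ξ₂ / 693 = 0.327 → ξ₂ = 226.6 mol/s.
Outlet amounts (n = n₀ + Σ ν·ξ):
  B: 693 − 1(607.8) = 85.24
  E: 0 + 2(607.8) − 1(226.6) = 988.9
  A: 0 + 1(226.6) = 226.6
Total out = 1301 mol/s; y_E = 988.9 / 1301 = 0.7603.

0.76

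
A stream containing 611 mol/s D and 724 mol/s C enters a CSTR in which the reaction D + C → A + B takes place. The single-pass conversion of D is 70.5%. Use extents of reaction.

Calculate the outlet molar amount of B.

D reacted = 0.705 × 611 = 430.8 mol/s; ν_D = −1, so ξ = 430.8/1 = 430.8 mol/s.
Outlet amounts (n = n₀ + ν ξ):
  D: 611 − 1(430.8) = 180.2
  C: 724 − 1(430.8) = 293.2
  A: 0 + 1(430.8) = 430.8
  B: 0 + 1(430.8) = 430.8

431 mol/s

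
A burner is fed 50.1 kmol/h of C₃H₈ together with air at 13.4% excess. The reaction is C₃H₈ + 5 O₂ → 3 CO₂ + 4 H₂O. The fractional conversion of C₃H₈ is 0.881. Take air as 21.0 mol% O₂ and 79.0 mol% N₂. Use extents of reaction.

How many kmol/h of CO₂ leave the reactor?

132 kmol/h

Stoichiometric O₂ = 5 × 50.1 = 250.5 kmol/h; O₂ fed = 250.5 × 1.134 = 284.1 kmol/h.
N₂ fed = 284.1 × 79/21 = 1069 kmol/h.
Fuel reacted = 0.881 × 50.1 → ξ = 44.14 kmol/h.
Outlet (n = n₀ + ν ξ):
  C₃H₈: 50.1 − 1(44.14) = 5.962
  O₂: 284.1 − 5(44.14) = 63.38
  N₂: 1069 (inert)
  CO₂: 0 + 3(44.14) = 132.4
  H₂O: 0 + 4(44.14) = 176.6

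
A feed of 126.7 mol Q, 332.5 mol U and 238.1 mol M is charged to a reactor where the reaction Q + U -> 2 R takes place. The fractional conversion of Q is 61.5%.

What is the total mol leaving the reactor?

697 mol

Q reacted = 0.615 × 126.7 = 77.92 mol; ν_Q = −1, so ξ = 77.92/1 = 77.92 mol.
Outlet amounts (n = n₀ + ν ξ):
  Q: 126.7 − 1(77.92) = 48.78
  U: 332.5 − 1(77.92) = 254.6
  R: 0 + 2(77.92) = 155.8
  M: 238.1 (inert)
Total out = 48.78 + 254.6 + 155.8 + 238.1 = 697.3 mol.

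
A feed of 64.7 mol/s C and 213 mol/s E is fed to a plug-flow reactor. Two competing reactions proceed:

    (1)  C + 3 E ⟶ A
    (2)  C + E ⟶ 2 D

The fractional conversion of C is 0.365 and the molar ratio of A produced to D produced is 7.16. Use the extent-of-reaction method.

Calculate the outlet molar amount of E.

145 mol/s

Conversion of C: C consumed = 0.365 × 64.7 = 23.62 mol/s = 1ξ₁ + 1ξ₂.
Selectivity: 1ξ₁ / (2ξ₂) = 7.16 → ξ₁ = 14.32 ξ₂.
Substitute: (1·14.32 + 1) ξ₂ = 23.62 → ξ₂ = 1.541 mol/s, ξ₁ = 22.07 mol/s.
Outlet amounts (n = n₀ + Σ ν·ξ):
  C: 64.7 − 1(22.07) − 1(1.541) = 41.08
  E: 213 − 3(22.07) − 1(1.541) = 145.2
  A: 0 + 1(22.07) = 22.07
  D: 0 + 2(1.541) = 3.083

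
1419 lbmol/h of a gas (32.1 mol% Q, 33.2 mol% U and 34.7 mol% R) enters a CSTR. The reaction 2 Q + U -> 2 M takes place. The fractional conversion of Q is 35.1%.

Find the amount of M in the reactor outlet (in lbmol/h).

160 lbmol/h

Q reacted = 0.351 × 455.5 = 159.9 lbmol/h; ν_Q = −2, so ξ = 159.9/2 = 79.94 lbmol/h.
Outlet amounts (n = n₀ + ν ξ):
  Q: 455.5 − 2(79.94) = 295.6
  U: 471.1 − 1(79.94) = 391.2
  M: 0 + 2(79.94) = 159.9
  R: 492.4 (inert)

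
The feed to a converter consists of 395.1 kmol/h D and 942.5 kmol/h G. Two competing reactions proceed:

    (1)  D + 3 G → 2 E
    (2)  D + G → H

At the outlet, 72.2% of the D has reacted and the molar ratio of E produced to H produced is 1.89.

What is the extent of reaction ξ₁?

ξ₁ = 139 kmol/h

Conversion of D: D consumed = 0.722 × 395.1 = 285.3 kmol/h = 1ξ₁ + 1ξ₂.
Selectivity: 2ξ₁ / (1ξ₂) = 1.89 → ξ₁ = 0.945 ξ₂.
Substitute: (1·0.945 + 1) ξ₂ = 285.3 → ξ₂ = 146.7 kmol/h, ξ₁ = 138.6 kmol/h.
Outlet amounts (n = n₀ + Σ ν·ξ):
  D: 395.1 − 1(138.6) − 1(146.7) = 109.8
  G: 942.5 − 3(138.6) − 1(146.7) = 380
  E: 0 + 2(138.6) = 277.2
  H: 0 + 1(146.7) = 146.7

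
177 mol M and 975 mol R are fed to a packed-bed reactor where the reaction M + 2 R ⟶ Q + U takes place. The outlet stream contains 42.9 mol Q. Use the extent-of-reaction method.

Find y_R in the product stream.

0.802

For Q: n = n₀ + 1ξ → 42.9 = 0 + 1ξ, giving ξ = 42.9 mol.
Outlet amounts (n = n₀ + ν ξ):
  M: 177 − 1(42.9) = 134.1
  R: 975 − 2(42.9) = 889.2
  Q: 0 + 1(42.9) = 42.9
  U: 0 + 1(42.9) = 42.9
Total out = 1109 mol; y_R = 889.2 / 1109 = 0.8017.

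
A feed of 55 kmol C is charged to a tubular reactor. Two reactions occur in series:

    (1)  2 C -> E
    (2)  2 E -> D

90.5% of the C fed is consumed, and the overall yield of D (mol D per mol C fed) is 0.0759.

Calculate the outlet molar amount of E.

16.5 kmol

Conversion of C: C consumed = 2ξ₁ = 0.905 × 55 → ξ₁ = 24.89 kmol.
Yield of D: 1ξ₂ / 55 = 0.0759 → ξ₂ = 4.175 kmol.
Outlet amounts (n = n₀ + Σ ν·ξ):
  C: 55 − 2(24.89) = 5.225
  E: 0 + 1(24.89) − 2(4.175) = 16.54
  D: 0 + 1(4.175) = 4.175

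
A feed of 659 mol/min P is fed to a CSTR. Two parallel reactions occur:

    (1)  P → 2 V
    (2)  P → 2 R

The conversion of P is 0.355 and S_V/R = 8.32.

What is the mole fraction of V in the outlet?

Conversion of P: P consumed = 0.355 × 659 = 233.9 mol/min = 1ξ₁ + 1ξ₂.
Selectivity: 2ξ₁ / (2ξ₂) = 8.32 → ξ₁ = 8.32 ξ₂.
Substitute: (1·8.32 + 1) ξ₂ = 233.9 → ξ₂ = 25.1 mol/min, ξ₁ = 208.8 mol/min.
Outlet amounts (n = n₀ + Σ ν·ξ):
  P: 659 − 1(208.8) − 1(25.1) = 425.1
  V: 0 + 2(208.8) = 417.7
  R: 0 + 2(25.1) = 50.2
Total out = 892.9 mol/min; y_V = 417.7 / 892.9 = 0.4678.

0.468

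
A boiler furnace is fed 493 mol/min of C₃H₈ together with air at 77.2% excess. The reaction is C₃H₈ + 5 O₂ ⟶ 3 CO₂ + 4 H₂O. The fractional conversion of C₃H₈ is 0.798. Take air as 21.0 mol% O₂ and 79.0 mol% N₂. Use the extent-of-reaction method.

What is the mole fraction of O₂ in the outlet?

Stoichiometric O₂ = 5 × 493 = 2465 mol/min; O₂ fed = 2465 × 1.772 = 4368 mol/min.
N₂ fed = 4368 × 79/21 = 16430 mol/min.
Fuel reacted = 0.798 × 493 → ξ = 393.4 mol/min.
Outlet (n = n₀ + ν ξ):
  C₃H₈: 493 − 1(393.4) = 99.59
  O₂: 4368 − 5(393.4) = 2401
  N₂: 16430 (inert)
  CO₂: 0 + 3(393.4) = 1180
  H₂O: 0 + 4(393.4) = 1574
Total out = 21690 mol/min; y_O₂ = 2401 / 21690 = 0.1107.

0.111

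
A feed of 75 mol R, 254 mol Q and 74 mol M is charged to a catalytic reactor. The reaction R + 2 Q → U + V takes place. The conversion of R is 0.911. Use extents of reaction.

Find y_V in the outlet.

R reacted = 0.911 × 75 = 68.33 mol; ν_R = −1, so ξ = 68.33/1 = 68.33 mol.
Outlet amounts (n = n₀ + ν ξ):
  R: 75 − 1(68.33) = 6.675
  Q: 254 − 2(68.33) = 117.3
  U: 0 + 1(68.33) = 68.33
  V: 0 + 1(68.33) = 68.33
  M: 74 (inert)
Total out = 334.7 mol; y_V = 68.33 / 334.7 = 0.2042.

0.204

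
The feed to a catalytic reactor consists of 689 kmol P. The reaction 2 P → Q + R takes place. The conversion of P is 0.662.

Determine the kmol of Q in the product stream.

P reacted = 0.662 × 689 = 456.1 kmol; ν_P = −2, so ξ = 456.1/2 = 228.1 kmol.
Outlet amounts (n = n₀ + ν ξ):
  P: 689 − 2(228.1) = 232.9
  Q: 0 + 1(228.1) = 228.1
  R: 0 + 1(228.1) = 228.1

228 kmol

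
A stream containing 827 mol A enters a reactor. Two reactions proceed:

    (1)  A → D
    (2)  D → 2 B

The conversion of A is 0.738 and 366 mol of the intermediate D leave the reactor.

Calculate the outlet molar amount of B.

489 mol

Conversion of A: A consumed = 1ξ₁ = 0.738 × 827 → ξ₁ = 610.3 mol.
D balance: n_D = 0 + 1ξ₁ − 1ξ₂ = 366 → ξ₂ = (1·610.3 − 366)/1 = 244.3 mol.
Outlet amounts (n = n₀ + Σ ν·ξ):
  A: 827 − 1(610.3) = 216.7
  D: 0 + 1(610.3) − 1(244.3) = 366
  B: 0 + 2(244.3) = 488.7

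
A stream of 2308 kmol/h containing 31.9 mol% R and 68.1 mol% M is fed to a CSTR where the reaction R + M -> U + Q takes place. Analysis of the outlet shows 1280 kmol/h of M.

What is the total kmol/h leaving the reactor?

For M: n = n₀ − 1ξ → 1280 = 1572 − 1ξ, giving ξ = 291.7 kmol/h.
Outlet amounts (n = n₀ + ν ξ):
  R: 736.3 − 1(291.7) = 444.5
  M: 1572 − 1(291.7) = 1280
  U: 0 + 1(291.7) = 291.7
  Q: 0 + 1(291.7) = 291.7
Total out = 444.5 + 1280 + 291.7 + 291.7 = 2308 kmol/h.

2310 kmol/h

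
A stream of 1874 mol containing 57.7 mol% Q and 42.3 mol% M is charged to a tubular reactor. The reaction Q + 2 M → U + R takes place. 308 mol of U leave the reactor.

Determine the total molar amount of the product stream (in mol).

1570 mol

For U: n = n₀ + 1ξ → 308 = 0 + 1ξ, giving ξ = 308 mol.
Outlet amounts (n = n₀ + ν ξ):
  Q: 1081 − 1(308) = 773.3
  M: 792.7 − 2(308) = 176.7
  U: 0 + 1(308) = 308
  R: 0 + 1(308) = 308
Total out = 773.3 + 176.7 + 308 + 308 = 1566 mol.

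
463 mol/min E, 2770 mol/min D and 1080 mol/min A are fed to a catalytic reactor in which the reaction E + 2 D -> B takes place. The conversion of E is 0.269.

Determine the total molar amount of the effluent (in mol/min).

E reacted = 0.269 × 463 = 124.5 mol/min; ν_E = −1, so ξ = 124.5/1 = 124.5 mol/min.
Outlet amounts (n = n₀ + ν ξ):
  E: 463 − 1(124.5) = 338.5
  D: 2770 − 2(124.5) = 2521
  B: 0 + 1(124.5) = 124.5
  A: 1080 (inert)
Total out = 338.5 + 2521 + 124.5 + 1080 = 4064 mol/min.

4060 mol/min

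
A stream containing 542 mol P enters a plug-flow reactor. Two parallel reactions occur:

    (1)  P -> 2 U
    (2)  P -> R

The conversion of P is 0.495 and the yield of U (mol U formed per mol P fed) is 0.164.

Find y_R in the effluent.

Yield of U: 2ξ₁ / 542 = 0.164 → ξ₁ = 44.44 mol.
Conversion of P: 1ξ₁ + 1ξ₂ = 0.495 × 542 = 268.3 → ξ₂ = 223.8 mol.
Outlet amounts (n = n₀ + Σ ν·ξ):
  P: 542 − 1(44.44) − 1(223.8) = 273.7
  U: 0 + 2(44.44) = 88.89
  R: 0 + 1(223.8) = 223.8
Total out = 586.4 mol; y_R = 223.8 / 586.4 = 0.3817.

0.382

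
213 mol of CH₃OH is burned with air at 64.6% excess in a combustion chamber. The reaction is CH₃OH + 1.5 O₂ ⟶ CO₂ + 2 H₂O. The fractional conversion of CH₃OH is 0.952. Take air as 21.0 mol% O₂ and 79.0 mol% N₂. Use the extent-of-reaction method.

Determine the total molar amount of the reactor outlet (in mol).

2820 mol

Stoichiometric O₂ = 1.5 × 213 = 319.5 mol; O₂ fed = 319.5 × 1.646 = 525.9 mol.
N₂ fed = 525.9 × 79/21 = 1978 mol.
Fuel reacted = 0.952 × 213 → ξ = 202.8 mol.
Outlet (n = n₀ + ν ξ):
  CH₃OH: 213 − 1(202.8) = 10.22
  O₂: 525.9 − 1.5(202.8) = 221.7
  N₂: 1978 (inert)
  CO₂: 0 + 1(202.8) = 202.8
  H₂O: 0 + 2(202.8) = 405.6
Total out = 10.22 + 221.7 + 1978 + 202.8 + 405.6 = 2819 mol.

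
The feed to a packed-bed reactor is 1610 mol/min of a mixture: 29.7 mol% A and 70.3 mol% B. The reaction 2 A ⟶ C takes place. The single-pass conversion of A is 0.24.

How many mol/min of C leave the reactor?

A reacted = 0.24 × 478.2 = 114.8 mol/min; ν_A = −2, so ξ = 114.8/2 = 57.38 mol/min.
Outlet amounts (n = n₀ + ν ξ):
  A: 478.2 − 2(57.38) = 363.4
  C: 0 + 1(57.38) = 57.38
  B: 1132 (inert)

57.4 mol/min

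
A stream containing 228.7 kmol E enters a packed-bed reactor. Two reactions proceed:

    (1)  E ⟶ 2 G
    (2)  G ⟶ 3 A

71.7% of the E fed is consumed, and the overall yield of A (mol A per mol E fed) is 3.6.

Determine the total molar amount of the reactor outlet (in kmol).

942 kmol

Conversion of E: E consumed = 1ξ₁ = 0.717 × 228.7 → ξ₁ = 164 kmol.
Yield of A: 3ξ₂ / 228.7 = 3.6 → ξ₂ = 274.4 kmol.
Outlet amounts (n = n₀ + Σ ν·ξ):
  E: 228.7 − 1(164) = 64.72
  G: 0 + 2(164) − 1(274.4) = 53.52
  A: 0 + 3(274.4) = 823.3
Total out = 64.72 + 53.52 + 823.3 = 941.6 kmol.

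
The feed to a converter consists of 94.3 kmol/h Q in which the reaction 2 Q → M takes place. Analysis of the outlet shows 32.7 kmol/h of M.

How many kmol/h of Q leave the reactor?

28.9 kmol/h

For M: n = n₀ + 1ξ → 32.7 = 0 + 1ξ, giving ξ = 32.7 kmol/h.
Outlet amounts (n = n₀ + ν ξ):
  Q: 94.3 − 2(32.7) = 28.9
  M: 0 + 1(32.7) = 32.7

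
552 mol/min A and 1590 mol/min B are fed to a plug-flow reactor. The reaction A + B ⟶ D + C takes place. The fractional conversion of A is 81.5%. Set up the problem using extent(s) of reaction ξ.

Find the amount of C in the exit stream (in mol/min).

450 mol/min

A reacted = 0.815 × 552 = 449.9 mol/min; ν_A = −1, so ξ = 449.9/1 = 449.9 mol/min.
Outlet amounts (n = n₀ + ν ξ):
  A: 552 − 1(449.9) = 102.1
  B: 1590 − 1(449.9) = 1140
  D: 0 + 1(449.9) = 449.9
  C: 0 + 1(449.9) = 449.9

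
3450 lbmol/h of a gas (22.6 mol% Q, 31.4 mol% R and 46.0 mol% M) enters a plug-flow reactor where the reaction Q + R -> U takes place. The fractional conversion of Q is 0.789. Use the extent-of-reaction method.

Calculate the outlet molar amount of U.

615 lbmol/h

Q reacted = 0.789 × 779.7 = 615.2 lbmol/h; ν_Q = −1, so ξ = 615.2/1 = 615.2 lbmol/h.
Outlet amounts (n = n₀ + ν ξ):
  Q: 779.7 − 1(615.2) = 164.5
  R: 1083 − 1(615.2) = 468.1
  U: 0 + 1(615.2) = 615.2
  M: 1587 (inert)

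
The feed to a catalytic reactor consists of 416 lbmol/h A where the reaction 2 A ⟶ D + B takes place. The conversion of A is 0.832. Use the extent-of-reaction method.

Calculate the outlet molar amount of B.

173 lbmol/h

A reacted = 0.832 × 416 = 346.1 lbmol/h; ν_A = −2, so ξ = 346.1/2 = 173.1 lbmol/h.
Outlet amounts (n = n₀ + ν ξ):
  A: 416 − 2(173.1) = 69.89
  D: 0 + 1(173.1) = 173.1
  B: 0 + 1(173.1) = 173.1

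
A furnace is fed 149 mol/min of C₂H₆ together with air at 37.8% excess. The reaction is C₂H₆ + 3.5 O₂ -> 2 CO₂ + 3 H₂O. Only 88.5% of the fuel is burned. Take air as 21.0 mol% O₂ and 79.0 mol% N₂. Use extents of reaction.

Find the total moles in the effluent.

Stoichiometric O₂ = 3.5 × 149 = 521.5 mol/min; O₂ fed = 521.5 × 1.378 = 718.6 mol/min.
N₂ fed = 718.6 × 79/21 = 2703 mol/min.
Fuel reacted = 0.885 × 149 → ξ = 131.9 mol/min.
Outlet (n = n₀ + ν ξ):
  C₂H₆: 149 − 1(131.9) = 17.13
  O₂: 718.6 − 3.5(131.9) = 257.1
  N₂: 2703 (inert)
  CO₂: 0 + 2(131.9) = 263.7
  H₂O: 0 + 3(131.9) = 395.6
Total out = 17.13 + 257.1 + 2703 + 263.7 + 395.6 = 3637 mol/min.

3640 mol/min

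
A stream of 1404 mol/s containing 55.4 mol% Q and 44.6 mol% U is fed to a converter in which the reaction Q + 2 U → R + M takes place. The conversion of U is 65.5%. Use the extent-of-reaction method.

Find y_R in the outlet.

0.171

U reacted = 0.655 × 626.2 = 410.2 mol/s; ν_U = −2, so ξ = 410.2/2 = 205.1 mol/s.
Outlet amounts (n = n₀ + ν ξ):
  Q: 777.8 − 1(205.1) = 572.7
  U: 626.2 − 2(205.1) = 216
  R: 0 + 1(205.1) = 205.1
  M: 0 + 1(205.1) = 205.1
Total out = 1199 mol/s; y_R = 205.1 / 1199 = 0.171.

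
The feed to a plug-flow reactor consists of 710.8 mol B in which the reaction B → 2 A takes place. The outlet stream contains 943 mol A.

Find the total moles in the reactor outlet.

1180 mol

For A: n = n₀ + 2ξ → 943 = 0 + 2ξ, giving ξ = 471.5 mol.
Outlet amounts (n = n₀ + ν ξ):
  B: 710.8 − 1(471.5) = 239.3
  A: 0 + 2(471.5) = 943
Total out = 239.3 + 943 = 1182 mol.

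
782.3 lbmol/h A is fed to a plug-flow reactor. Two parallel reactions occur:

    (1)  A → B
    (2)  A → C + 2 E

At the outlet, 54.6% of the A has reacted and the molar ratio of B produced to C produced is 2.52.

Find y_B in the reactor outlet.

0.298

Conversion of A: A consumed = 0.546 × 782.3 = 427.1 lbmol/h = 1ξ₁ + 1ξ₂.
Selectivity: 1ξ₁ / (1ξ₂) = 2.52 → ξ₁ = 2.52 ξ₂.
Substitute: (1·2.52 + 1) ξ₂ = 427.1 → ξ₂ = 121.3 lbmol/h, ξ₁ = 305.8 lbmol/h.
Outlet amounts (n = n₀ + Σ ν·ξ):
  A: 782.3 − 1(305.8) − 1(121.3) = 355.2
  B: 0 + 1(305.8) = 305.8
  C: 0 + 1(121.3) = 121.3
  E: 0 + 2(121.3) = 242.7
Total out = 1025 lbmol/h; y_B = 305.8 / 1025 = 0.2983.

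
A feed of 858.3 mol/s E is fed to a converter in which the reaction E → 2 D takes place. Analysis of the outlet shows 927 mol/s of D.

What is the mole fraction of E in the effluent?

For D: n = n₀ + 2ξ → 927 = 0 + 2ξ, giving ξ = 463.5 mol/s.
Outlet amounts (n = n₀ + ν ξ):
  E: 858.3 − 1(463.5) = 394.8
  D: 0 + 2(463.5) = 927
Total out = 1322 mol/s; y_E = 394.8 / 1322 = 0.2987.

0.299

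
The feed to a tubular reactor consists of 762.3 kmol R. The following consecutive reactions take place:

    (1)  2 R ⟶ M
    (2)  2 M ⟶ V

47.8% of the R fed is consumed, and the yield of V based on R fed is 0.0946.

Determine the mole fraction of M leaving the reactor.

Conversion of R: R consumed = 2ξ₁ = 0.478 × 762.3 → ξ₁ = 182.2 kmol.
Yield of V: 1ξ₂ / 762.3 = 0.0946 → ξ₂ = 72.11 kmol.
Outlet amounts (n = n₀ + Σ ν·ξ):
  R: 762.3 − 2(182.2) = 397.9
  M: 0 + 1(182.2) − 2(72.11) = 37.96
  V: 0 + 1(72.11) = 72.11
Total out = 508 kmol; y_M = 37.96 / 508 = 0.07473.

0.0747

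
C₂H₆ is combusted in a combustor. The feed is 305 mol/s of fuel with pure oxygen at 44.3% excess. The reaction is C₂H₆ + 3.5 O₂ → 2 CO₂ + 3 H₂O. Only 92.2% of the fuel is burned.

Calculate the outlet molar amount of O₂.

Stoichiometric O₂ = 3.5 × 305 = 1068 mol/s; O₂ fed = 1068 × 1.443 = 1540 mol/s.
Fuel reacted = 0.922 × 305 → ξ = 281.2 mol/s.
Outlet (n = n₀ + ν ξ):
  C₂H₆: 305 − 1(281.2) = 23.79
  O₂: 1540 − 3.5(281.2) = 556.2
  CO₂: 0 + 2(281.2) = 562.4
  H₂O: 0 + 3(281.2) = 843.6

556 mol/s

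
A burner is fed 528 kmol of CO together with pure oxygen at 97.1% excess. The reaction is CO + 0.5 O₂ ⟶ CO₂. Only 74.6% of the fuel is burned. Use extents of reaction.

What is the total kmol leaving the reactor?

Stoichiometric O₂ = 0.5 × 528 = 264 kmol; O₂ fed = 264 × 1.971 = 520.3 kmol.
Fuel reacted = 0.746 × 528 → ξ = 393.9 kmol.
Outlet (n = n₀ + ν ξ):
  CO: 528 − 1(393.9) = 134.1
  O₂: 520.3 − 0.5(393.9) = 323.4
  CO₂: 0 + 1(393.9) = 393.9
Total out = 134.1 + 323.4 + 393.9 = 851.4 kmol.

851 kmol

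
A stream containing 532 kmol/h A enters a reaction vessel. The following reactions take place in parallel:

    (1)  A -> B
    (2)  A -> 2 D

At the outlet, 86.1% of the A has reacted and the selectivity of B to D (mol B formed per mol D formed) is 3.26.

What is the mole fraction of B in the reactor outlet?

Conversion of A: A consumed = 0.861 × 532 = 458.1 kmol/h = 1ξ₁ + 1ξ₂.
Selectivity: 1ξ₁ / (2ξ₂) = 3.26 → ξ₁ = 6.52 ξ₂.
Substitute: (1·6.52 + 1) ξ₂ = 458.1 → ξ₂ = 60.91 kmol/h, ξ₁ = 397.1 kmol/h.
Outlet amounts (n = n₀ + Σ ν·ξ):
  A: 532 − 1(397.1) − 1(60.91) = 73.95
  B: 0 + 1(397.1) = 397.1
  D: 0 + 2(60.91) = 121.8
Total out = 592.9 kmol/h; y_B = 397.1 / 592.9 = 0.6698.

0.67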